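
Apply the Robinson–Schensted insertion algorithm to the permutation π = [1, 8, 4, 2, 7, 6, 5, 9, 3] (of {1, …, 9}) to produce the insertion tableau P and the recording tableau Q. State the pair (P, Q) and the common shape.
P = [1, 2, 3, 9] / [4, 5] / [6] / [7] / [8];  Q = [1, 2, 5, 8] / [3, 6] / [4] / [7] / [9];  common shape = (4, 2, 1, 1, 1)

Row-insert the values π_1, π_2, … into P one at a time, bumping the leftmost entry strictly greater than the inserted value down to the next row. The recording tableau Q records, in position (i, j), the step at which that cell was added to P.
  Insert 1 (step 1): P = [1];  Q = [1]
  Insert 8 (step 2): P = [1, 8];  Q = [1, 2]
  Insert 4 (step 3): P = [1, 4] / [8];  Q = [1, 2] / [3]
  Insert 2 (step 4): P = [1, 2] / [4] / [8];  Q = [1, 2] / [3] / [4]
  Insert 7 (step 5): P = [1, 2, 7] / [4] / [8];  Q = [1, 2, 5] / [3] / [4]
  Insert 6 (step 6): P = [1, 2, 6] / [4, 7] / [8];  Q = [1, 2, 5] / [3, 6] / [4]
  Insert 5 (step 7): P = [1, 2, 5] / [4, 6] / [7] / [8];  Q = [1, 2, 5] / [3, 6] / [4] / [7]
  Insert 9 (step 8): P = [1, 2, 5, 9] / [4, 6] / [7] / [8];  Q = [1, 2, 5, 8] / [3, 6] / [4] / [7]
  Insert 3 (step 9): P = [1, 2, 3, 9] / [4, 5] / [6] / [7] / [8];  Q = [1, 2, 5, 8] / [3, 6] / [4] / [7] / [9]
Final shape: (4, 2, 1, 1, 1).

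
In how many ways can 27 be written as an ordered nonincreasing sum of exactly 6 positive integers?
p(27, 6 parts) = 331

Partitions of n into exactly k parts are in bijection with partitions of n − k into at most k parts (subtract 1 from each part). So p(27, exactly 6) = p(21, parts ≤ 6). Computing via the recurrence p(m, j) = p(m, j−1) + p(m−j, j) gives 331.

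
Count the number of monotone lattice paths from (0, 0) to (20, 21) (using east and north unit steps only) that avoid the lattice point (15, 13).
Number of paths = 220940877300

Total paths from (0, 0) to (20, 21): C(41, 20) = 269128937220. Paths through (15, 13): (paths (0, 0) → (15, 13)) × (paths (15, 13) → (20, 21)) = C(28, 15) · C(13, 5) = 37442160 · 1287 = 48188059920. Avoidance count = 269128937220 − 48188059920 = 220940877300.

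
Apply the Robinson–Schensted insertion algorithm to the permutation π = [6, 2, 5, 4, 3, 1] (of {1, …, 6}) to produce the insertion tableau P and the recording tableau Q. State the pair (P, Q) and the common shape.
P = [1, 3] / [2] / [4] / [5] / [6];  Q = [1, 3] / [2] / [4] / [5] / [6];  common shape = (2, 1, 1, 1, 1)

Row-insert the values π_1, π_2, … into P one at a time, bumping the leftmost entry strictly greater than the inserted value down to the next row. The recording tableau Q records, in position (i, j), the step at which that cell was added to P.
  Insert 6 (step 1): P = [6];  Q = [1]
  Insert 2 (step 2): P = [2] / [6];  Q = [1] / [2]
  Insert 5 (step 3): P = [2, 5] / [6];  Q = [1, 3] / [2]
  Insert 4 (step 4): P = [2, 4] / [5] / [6];  Q = [1, 3] / [2] / [4]
  Insert 3 (step 5): P = [2, 3] / [4] / [5] / [6];  Q = [1, 3] / [2] / [4] / [5]
  Insert 1 (step 6): P = [1, 3] / [2] / [4] / [5] / [6];  Q = [1, 3] / [2] / [4] / [5] / [6]
Final shape: (2, 1, 1, 1, 1).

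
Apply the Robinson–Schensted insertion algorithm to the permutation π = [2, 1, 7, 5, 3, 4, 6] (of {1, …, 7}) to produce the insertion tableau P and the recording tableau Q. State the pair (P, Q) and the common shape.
P = [1, 3, 4, 6] / [2, 5] / [7];  Q = [1, 3, 6, 7] / [2, 4] / [5];  common shape = (4, 2, 1)

Row-insert the values π_1, π_2, … into P one at a time, bumping the leftmost entry strictly greater than the inserted value down to the next row. The recording tableau Q records, in position (i, j), the step at which that cell was added to P.
  Insert 2 (step 1): P = [2];  Q = [1]
  Insert 1 (step 2): P = [1] / [2];  Q = [1] / [2]
  Insert 7 (step 3): P = [1, 7] / [2];  Q = [1, 3] / [2]
  Insert 5 (step 4): P = [1, 5] / [2, 7];  Q = [1, 3] / [2, 4]
  Insert 3 (step 5): P = [1, 3] / [2, 5] / [7];  Q = [1, 3] / [2, 4] / [5]
  Insert 4 (step 6): P = [1, 3, 4] / [2, 5] / [7];  Q = [1, 3, 6] / [2, 4] / [5]
  Insert 6 (step 7): P = [1, 3, 4, 6] / [2, 5] / [7];  Q = [1, 3, 6, 7] / [2, 4] / [5]
Final shape: (4, 2, 1).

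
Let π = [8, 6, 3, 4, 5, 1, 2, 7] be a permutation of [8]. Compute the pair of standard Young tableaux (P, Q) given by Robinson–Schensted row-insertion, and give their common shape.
P = [1, 2, 5, 7] / [3, 4] / [6] / [8];  Q = [1, 4, 5, 8] / [2, 7] / [3] / [6];  common shape = (4, 2, 1, 1)

Row-insert the values π_1, π_2, … into P one at a time, bumping the leftmost entry strictly greater than the inserted value down to the next row. The recording tableau Q records, in position (i, j), the step at which that cell was added to P.
  Insert 8 (step 1): P = [8];  Q = [1]
  Insert 6 (step 2): P = [6] / [8];  Q = [1] / [2]
  Insert 3 (step 3): P = [3] / [6] / [8];  Q = [1] / [2] / [3]
  Insert 4 (step 4): P = [3, 4] / [6] / [8];  Q = [1, 4] / [2] / [3]
  Insert 5 (step 5): P = [3, 4, 5] / [6] / [8];  Q = [1, 4, 5] / [2] / [3]
  Insert 1 (step 6): P = [1, 4, 5] / [3] / [6] / [8];  Q = [1, 4, 5] / [2] / [3] / [6]
  Insert 2 (step 7): P = [1, 2, 5] / [3, 4] / [6] / [8];  Q = [1, 4, 5] / [2, 7] / [3] / [6]
  Insert 7 (step 8): P = [1, 2, 5, 7] / [3, 4] / [6] / [8];  Q = [1, 4, 5, 8] / [2, 7] / [3] / [6]
Final shape: (4, 2, 1, 1).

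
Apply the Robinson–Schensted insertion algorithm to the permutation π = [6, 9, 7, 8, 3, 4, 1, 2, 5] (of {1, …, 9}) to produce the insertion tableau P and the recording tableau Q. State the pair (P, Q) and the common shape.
P = [1, 2, 5] / [3, 4, 8] / [6, 7] / [9];  Q = [1, 2, 4] / [3, 6, 9] / [5, 8] / [7];  common shape = (3, 3, 2, 1)

Row-insert the values π_1, π_2, … into P one at a time, bumping the leftmost entry strictly greater than the inserted value down to the next row. The recording tableau Q records, in position (i, j), the step at which that cell was added to P.
  Insert 6 (step 1): P = [6];  Q = [1]
  Insert 9 (step 2): P = [6, 9];  Q = [1, 2]
  Insert 7 (step 3): P = [6, 7] / [9];  Q = [1, 2] / [3]
  Insert 8 (step 4): P = [6, 7, 8] / [9];  Q = [1, 2, 4] / [3]
  Insert 3 (step 5): P = [3, 7, 8] / [6] / [9];  Q = [1, 2, 4] / [3] / [5]
  Insert 4 (step 6): P = [3, 4, 8] / [6, 7] / [9];  Q = [1, 2, 4] / [3, 6] / [5]
  Insert 1 (step 7): P = [1, 4, 8] / [3, 7] / [6] / [9];  Q = [1, 2, 4] / [3, 6] / [5] / [7]
  Insert 2 (step 8): P = [1, 2, 8] / [3, 4] / [6, 7] / [9];  Q = [1, 2, 4] / [3, 6] / [5, 8] / [7]
  Insert 5 (step 9): P = [1, 2, 5] / [3, 4, 8] / [6, 7] / [9];  Q = [1, 2, 4] / [3, 6, 9] / [5, 8] / [7]
Final shape: (3, 3, 2, 1).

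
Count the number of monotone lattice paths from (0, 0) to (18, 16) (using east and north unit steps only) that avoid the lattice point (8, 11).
Number of paths = 1976988684

Total paths from (0, 0) to (18, 16): C(34, 18) = 2203961430. Paths through (8, 11): (paths (0, 0) → (8, 11)) × (paths (8, 11) → (18, 16)) = C(19, 8) · C(15, 10) = 75582 · 3003 = 226972746. Avoidance count = 2203961430 − 226972746 = 1976988684.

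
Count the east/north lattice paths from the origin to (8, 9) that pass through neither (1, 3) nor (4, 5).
Number of paths = 11426

Inclusion–exclusion. Total paths: C(17, 8) = 24310. Through P₁: C(4, 1)·C(13, 7) = 6864. Through P₂: C(9, 4)·C(8, 4) = 8820. Since P₁ is strictly southwest of P₂, a monotone path through both must visit P₁ then P₂; paths through both = C(4, 1)·C(5, 3)·C(8, 4) = 2800. Avoid both = 24310 − 6864 − 8820 + 2800 = 11426.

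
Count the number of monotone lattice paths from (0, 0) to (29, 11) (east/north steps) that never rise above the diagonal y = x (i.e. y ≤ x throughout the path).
Number of paths = 1464140912

By the reflection principle (André's argument), the number of monotone paths to (29, 11) with n ≤ m that never go above y = x is C(40, 29) − C(40, 30) = 2311801440 − 847660528 = 1464140912.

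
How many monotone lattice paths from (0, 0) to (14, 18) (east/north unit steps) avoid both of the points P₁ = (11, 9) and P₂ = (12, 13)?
Number of paths = 342913900

Inclusion–exclusion. Total paths: C(32, 14) = 471435600. Through P₁: C(20, 11)·C(12, 3) = 36951200. Through P₂: C(25, 12)·C(7, 2) = 109206300. Since P₁ is strictly southwest of P₂, a monotone path through both must visit P₁ then P₂; paths through both = C(20, 11)·C(5, 1)·C(7, 2) = 17635800. Avoid both = 471435600 − 36951200 − 109206300 + 17635800 = 342913900.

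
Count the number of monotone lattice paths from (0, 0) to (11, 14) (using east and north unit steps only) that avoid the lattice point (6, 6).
Number of paths = 3268212

Total paths from (0, 0) to (11, 14): C(25, 11) = 4457400. Paths through (6, 6): (paths (0, 0) → (6, 6)) × (paths (6, 6) → (11, 14)) = C(12, 6) · C(13, 5) = 924 · 1287 = 1189188. Avoidance count = 4457400 − 1189188 = 3268212.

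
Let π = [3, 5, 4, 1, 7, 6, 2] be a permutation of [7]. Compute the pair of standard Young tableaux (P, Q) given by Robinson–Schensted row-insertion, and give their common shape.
P = [1, 2, 6] / [3, 4] / [5, 7];  Q = [1, 2, 5] / [3, 6] / [4, 7];  common shape = (3, 2, 2)

Row-insert the values π_1, π_2, … into P one at a time, bumping the leftmost entry strictly greater than the inserted value down to the next row. The recording tableau Q records, in position (i, j), the step at which that cell was added to P.
  Insert 3 (step 1): P = [3];  Q = [1]
  Insert 5 (step 2): P = [3, 5];  Q = [1, 2]
  Insert 4 (step 3): P = [3, 4] / [5];  Q = [1, 2] / [3]
  Insert 1 (step 4): P = [1, 4] / [3] / [5];  Q = [1, 2] / [3] / [4]
  Insert 7 (step 5): P = [1, 4, 7] / [3] / [5];  Q = [1, 2, 5] / [3] / [4]
  Insert 6 (step 6): P = [1, 4, 6] / [3, 7] / [5];  Q = [1, 2, 5] / [3, 6] / [4]
  Insert 2 (step 7): P = [1, 2, 6] / [3, 4] / [5, 7];  Q = [1, 2, 5] / [3, 6] / [4, 7]
Final shape: (3, 2, 2).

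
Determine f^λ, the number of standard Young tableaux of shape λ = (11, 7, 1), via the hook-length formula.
# SYT of shape (11, 7, 1) = 203490

Hook-length formula: f^λ = n! / Π hook(c), product over all cells c of the Young diagram. For λ = (11, 7, 1), n = 19 boxes. Hook lengths by row (left-to-right, top-to-bottom): [13, 11, 10, 9, 8, 7, 6, 4, 3, 2, 1]; [8, 6, 5, 4, 3, 2, 1]; [1]. Product of hooks = 597793996800. So f^λ = 19! / 597793996800 = 121645100408832000 / 597793996800 = 203490.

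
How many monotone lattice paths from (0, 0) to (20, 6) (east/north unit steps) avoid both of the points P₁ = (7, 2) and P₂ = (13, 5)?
Number of paths = 100198

Inclusion–exclusion. Total paths: C(26, 20) = 230230. Through P₁: C(9, 7)·C(17, 13) = 85680. Through P₂: C(18, 13)·C(8, 7) = 68544. Since P₁ is strictly southwest of P₂, a monotone path through both must visit P₁ then P₂; paths through both = C(9, 7)·C(9, 6)·C(8, 7) = 24192. Avoid both = 230230 − 85680 − 68544 + 24192 = 100198.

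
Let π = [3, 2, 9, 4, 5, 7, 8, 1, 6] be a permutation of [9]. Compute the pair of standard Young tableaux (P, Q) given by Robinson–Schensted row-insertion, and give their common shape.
P = [1, 4, 5, 6, 8] / [2, 7] / [3, 9];  Q = [1, 3, 5, 6, 7] / [2, 4] / [8, 9];  common shape = (5, 2, 2)

Row-insert the values π_1, π_2, … into P one at a time, bumping the leftmost entry strictly greater than the inserted value down to the next row. The recording tableau Q records, in position (i, j), the step at which that cell was added to P.
  Insert 3 (step 1): P = [3];  Q = [1]
  Insert 2 (step 2): P = [2] / [3];  Q = [1] / [2]
  Insert 9 (step 3): P = [2, 9] / [3];  Q = [1, 3] / [2]
  Insert 4 (step 4): P = [2, 4] / [3, 9];  Q = [1, 3] / [2, 4]
  Insert 5 (step 5): P = [2, 4, 5] / [3, 9];  Q = [1, 3, 5] / [2, 4]
  Insert 7 (step 6): P = [2, 4, 5, 7] / [3, 9];  Q = [1, 3, 5, 6] / [2, 4]
  Insert 8 (step 7): P = [2, 4, 5, 7, 8] / [3, 9];  Q = [1, 3, 5, 6, 7] / [2, 4]
  Insert 1 (step 8): P = [1, 4, 5, 7, 8] / [2, 9] / [3];  Q = [1, 3, 5, 6, 7] / [2, 4] / [8]
  Insert 6 (step 9): P = [1, 4, 5, 6, 8] / [2, 7] / [3, 9];  Q = [1, 3, 5, 6, 7] / [2, 4] / [8, 9]
Final shape: (5, 2, 2).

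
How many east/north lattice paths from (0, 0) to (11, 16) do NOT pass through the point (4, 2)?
Number of paths = 11293695

Total paths from (0, 0) to (11, 16): C(27, 11) = 13037895. Paths through (4, 2): (paths (0, 0) → (4, 2)) × (paths (4, 2) → (11, 16)) = C(6, 4) · C(21, 7) = 15 · 116280 = 1744200. Avoidance count = 13037895 − 1744200 = 11293695.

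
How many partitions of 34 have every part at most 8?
p(34, parts ≤ 8) = 4417

Use the recurrence p(n, m) = p(n, m−1) + p(n−m, m): either the largest part is < m (count p(n, m−1)) or the largest part is exactly m (remove one copy of m, count p(n−m, m)). With p(0, ·) = 1 this gives p(34, parts ≤ 8) = 4417. (By conjugating Young diagrams, this also counts partitions of 34 into at most 8 parts.)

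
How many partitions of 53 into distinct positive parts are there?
q(53) = 5120

A partition into distinct parts is a strictly decreasing sequence summing to n. The recurrence d(n, m) = d(n, m−1) + d(n−m, m−1) (use part m at most once) with q(n) = d(n, n) gives q(53) = 5120. (Euler's theorem: # distinct-part partitions = # odd-part partitions.)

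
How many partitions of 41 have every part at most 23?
p(41, parts ≤ 23) = 43371

Use the recurrence p(n, m) = p(n, m−1) + p(n−m, m): either the largest part is < m (count p(n, m−1)) or the largest part is exactly m (remove one copy of m, count p(n−m, m)). With p(0, ·) = 1 this gives p(41, parts ≤ 23) = 43371. (By conjugating Young diagrams, this also counts partitions of 41 into at most 23 parts.)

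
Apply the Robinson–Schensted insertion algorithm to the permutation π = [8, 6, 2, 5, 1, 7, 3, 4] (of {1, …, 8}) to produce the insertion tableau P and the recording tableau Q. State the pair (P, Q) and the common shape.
P = [1, 3, 4] / [2, 5, 7] / [6] / [8];  Q = [1, 4, 6] / [2, 7, 8] / [3] / [5];  common shape = (3, 3, 1, 1)

Row-insert the values π_1, π_2, … into P one at a time, bumping the leftmost entry strictly greater than the inserted value down to the next row. The recording tableau Q records, in position (i, j), the step at which that cell was added to P.
  Insert 8 (step 1): P = [8];  Q = [1]
  Insert 6 (step 2): P = [6] / [8];  Q = [1] / [2]
  Insert 2 (step 3): P = [2] / [6] / [8];  Q = [1] / [2] / [3]
  Insert 5 (step 4): P = [2, 5] / [6] / [8];  Q = [1, 4] / [2] / [3]
  Insert 1 (step 5): P = [1, 5] / [2] / [6] / [8];  Q = [1, 4] / [2] / [3] / [5]
  Insert 7 (step 6): P = [1, 5, 7] / [2] / [6] / [8];  Q = [1, 4, 6] / [2] / [3] / [5]
  Insert 3 (step 7): P = [1, 3, 7] / [2, 5] / [6] / [8];  Q = [1, 4, 6] / [2, 7] / [3] / [5]
  Insert 4 (step 8): P = [1, 3, 4] / [2, 5, 7] / [6] / [8];  Q = [1, 4, 6] / [2, 7, 8] / [3] / [5]
Final shape: (3, 3, 1, 1).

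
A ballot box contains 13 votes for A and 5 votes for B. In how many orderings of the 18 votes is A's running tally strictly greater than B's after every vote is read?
Strict-lead orderings = 3808

Total orderings of the 18 votes with 13 for A: C(18, 13) = 8568. By the Bertrand ballot formula (Cycle Lemma / reflection principle), the number of orderings in which A is strictly ahead of B throughout is (p − q)/(p + q) · C(p + q, p) = (13 − 5)/(13 + 5) · 8568 = 3808.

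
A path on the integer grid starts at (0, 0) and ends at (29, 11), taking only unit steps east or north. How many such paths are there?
Number of paths = 2311801440

A monotone lattice path from (0, 0) to (29, 11) consists of 29 east steps and 11 north steps in some order, so it is determined by which 29 of the 40 steps are east. The count is C(40, 29) = 2311801440.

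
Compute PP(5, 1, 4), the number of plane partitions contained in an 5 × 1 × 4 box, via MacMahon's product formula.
PP(5, 1, 4) = 126

Evaluate the triple product over i = 1..5, j = 1..1, k = 1..4. The factors are (2/1) · (3/2) · (4/3) · (5/4) · (3/2) · (4/3) · (5/4) · (6/5) · … (20 factors total). The numerators and denominators telescope so the product is an integer; carrying out the multiplication exactly gives PP(5, 1, 4) = 126.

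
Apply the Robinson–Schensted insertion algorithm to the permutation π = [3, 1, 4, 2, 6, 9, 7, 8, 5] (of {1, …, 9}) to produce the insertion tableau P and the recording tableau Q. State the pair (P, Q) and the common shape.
P = [1, 2, 5, 7, 8] / [3, 4, 6] / [9];  Q = [1, 3, 5, 6, 8] / [2, 4, 7] / [9];  common shape = (5, 3, 1)

Row-insert the values π_1, π_2, … into P one at a time, bumping the leftmost entry strictly greater than the inserted value down to the next row. The recording tableau Q records, in position (i, j), the step at which that cell was added to P.
  Insert 3 (step 1): P = [3];  Q = [1]
  Insert 1 (step 2): P = [1] / [3];  Q = [1] / [2]
  Insert 4 (step 3): P = [1, 4] / [3];  Q = [1, 3] / [2]
  Insert 2 (step 4): P = [1, 2] / [3, 4];  Q = [1, 3] / [2, 4]
  Insert 6 (step 5): P = [1, 2, 6] / [3, 4];  Q = [1, 3, 5] / [2, 4]
  Insert 9 (step 6): P = [1, 2, 6, 9] / [3, 4];  Q = [1, 3, 5, 6] / [2, 4]
  Insert 7 (step 7): P = [1, 2, 6, 7] / [3, 4, 9];  Q = [1, 3, 5, 6] / [2, 4, 7]
  Insert 8 (step 8): P = [1, 2, 6, 7, 8] / [3, 4, 9];  Q = [1, 3, 5, 6, 8] / [2, 4, 7]
  Insert 5 (step 9): P = [1, 2, 5, 7, 8] / [3, 4, 6] / [9];  Q = [1, 3, 5, 6, 8] / [2, 4, 7] / [9]
Final shape: (5, 3, 1).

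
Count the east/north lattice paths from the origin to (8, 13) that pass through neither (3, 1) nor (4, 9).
Number of paths = 131208

Inclusion–exclusion. Total paths: C(21, 8) = 203490. Through P₁: C(4, 3)·C(17, 5) = 24752. Through P₂: C(13, 4)·C(8, 4) = 50050. Since P₁ is strictly southwest of P₂, a monotone path through both must visit P₁ then P₂; paths through both = C(4, 3)·C(9, 1)·C(8, 4) = 2520. Avoid both = 203490 − 24752 − 50050 + 2520 = 131208.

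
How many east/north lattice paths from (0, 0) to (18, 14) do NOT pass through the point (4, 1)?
Number of paths = 371144100

Total paths from (0, 0) to (18, 14): C(32, 18) = 471435600. Paths through (4, 1): (paths (0, 0) → (4, 1)) × (paths (4, 1) → (18, 14)) = C(5, 4) · C(27, 14) = 5 · 20058300 = 100291500. Avoidance count = 471435600 − 100291500 = 371144100.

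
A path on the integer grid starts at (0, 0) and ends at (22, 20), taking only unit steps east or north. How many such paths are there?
Number of paths = 513791607420

A monotone lattice path from (0, 0) to (22, 20) consists of 22 east steps and 20 north steps in some order, so it is determined by which 22 of the 42 steps are east. The count is C(42, 22) = 513791607420.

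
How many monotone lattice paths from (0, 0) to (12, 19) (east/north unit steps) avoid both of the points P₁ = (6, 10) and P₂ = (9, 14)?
Number of paths = 70973525

Inclusion–exclusion. Total paths: C(31, 12) = 141120525. Through P₁: C(16, 6)·C(15, 6) = 40080040. Through P₂: C(23, 9)·C(8, 3) = 45762640. Since P₁ is strictly southwest of P₂, a monotone path through both must visit P₁ then P₂; paths through both = C(16, 6)·C(7, 3)·C(8, 3) = 15695680. Avoid both = 141120525 − 40080040 − 45762640 + 15695680 = 70973525.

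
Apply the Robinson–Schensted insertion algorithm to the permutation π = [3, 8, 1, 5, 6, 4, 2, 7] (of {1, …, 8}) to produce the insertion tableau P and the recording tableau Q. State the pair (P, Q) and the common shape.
P = [1, 2, 6, 7] / [3, 4] / [5] / [8];  Q = [1, 2, 5, 8] / [3, 4] / [6] / [7];  common shape = (4, 2, 1, 1)

Row-insert the values π_1, π_2, … into P one at a time, bumping the leftmost entry strictly greater than the inserted value down to the next row. The recording tableau Q records, in position (i, j), the step at which that cell was added to P.
  Insert 3 (step 1): P = [3];  Q = [1]
  Insert 8 (step 2): P = [3, 8];  Q = [1, 2]
  Insert 1 (step 3): P = [1, 8] / [3];  Q = [1, 2] / [3]
  Insert 5 (step 4): P = [1, 5] / [3, 8];  Q = [1, 2] / [3, 4]
  Insert 6 (step 5): P = [1, 5, 6] / [3, 8];  Q = [1, 2, 5] / [3, 4]
  Insert 4 (step 6): P = [1, 4, 6] / [3, 5] / [8];  Q = [1, 2, 5] / [3, 4] / [6]
  Insert 2 (step 7): P = [1, 2, 6] / [3, 4] / [5] / [8];  Q = [1, 2, 5] / [3, 4] / [6] / [7]
  Insert 7 (step 8): P = [1, 2, 6, 7] / [3, 4] / [5] / [8];  Q = [1, 2, 5, 8] / [3, 4] / [6] / [7]
Final shape: (4, 2, 1, 1).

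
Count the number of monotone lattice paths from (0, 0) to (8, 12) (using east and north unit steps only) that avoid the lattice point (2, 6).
Number of paths = 100098

Total paths from (0, 0) to (8, 12): C(20, 8) = 125970. Paths through (2, 6): (paths (0, 0) → (2, 6)) × (paths (2, 6) → (8, 12)) = C(8, 2) · C(12, 6) = 28 · 924 = 25872. Avoidance count = 125970 − 25872 = 100098.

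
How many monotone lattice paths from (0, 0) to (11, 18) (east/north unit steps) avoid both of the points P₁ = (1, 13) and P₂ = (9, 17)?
Number of paths = 25202388

Inclusion–exclusion. Total paths: C(29, 11) = 34597290. Through P₁: C(14, 1)·C(15, 10) = 42042. Through P₂: C(26, 9)·C(3, 2) = 9373650. Since P₁ is strictly southwest of P₂, a monotone path through both must visit P₁ then P₂; paths through both = C(14, 1)·C(12, 8)·C(3, 2) = 20790. Avoid both = 34597290 − 42042 − 9373650 + 20790 = 25202388.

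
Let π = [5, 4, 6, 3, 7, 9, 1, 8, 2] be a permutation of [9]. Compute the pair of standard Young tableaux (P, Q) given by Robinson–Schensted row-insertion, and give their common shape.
P = [1, 2, 7, 8] / [3, 6] / [4, 9] / [5];  Q = [1, 3, 5, 6] / [2, 8] / [4, 9] / [7];  common shape = (4, 2, 2, 1)

Row-insert the values π_1, π_2, … into P one at a time, bumping the leftmost entry strictly greater than the inserted value down to the next row. The recording tableau Q records, in position (i, j), the step at which that cell was added to P.
  Insert 5 (step 1): P = [5];  Q = [1]
  Insert 4 (step 2): P = [4] / [5];  Q = [1] / [2]
  Insert 6 (step 3): P = [4, 6] / [5];  Q = [1, 3] / [2]
  Insert 3 (step 4): P = [3, 6] / [4] / [5];  Q = [1, 3] / [2] / [4]
  Insert 7 (step 5): P = [3, 6, 7] / [4] / [5];  Q = [1, 3, 5] / [2] / [4]
  Insert 9 (step 6): P = [3, 6, 7, 9] / [4] / [5];  Q = [1, 3, 5, 6] / [2] / [4]
  Insert 1 (step 7): P = [1, 6, 7, 9] / [3] / [4] / [5];  Q = [1, 3, 5, 6] / [2] / [4] / [7]
  Insert 8 (step 8): P = [1, 6, 7, 8] / [3, 9] / [4] / [5];  Q = [1, 3, 5, 6] / [2, 8] / [4] / [7]
  Insert 2 (step 9): P = [1, 2, 7, 8] / [3, 6] / [4, 9] / [5];  Q = [1, 3, 5, 6] / [2, 8] / [4, 9] / [7]
Final shape: (4, 2, 2, 1).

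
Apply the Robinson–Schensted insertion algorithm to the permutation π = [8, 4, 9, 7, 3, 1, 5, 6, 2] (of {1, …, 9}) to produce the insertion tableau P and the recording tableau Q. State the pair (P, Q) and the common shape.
P = [1, 2, 6] / [3, 5] / [4, 7] / [8, 9];  Q = [1, 3, 8] / [2, 4] / [5, 7] / [6, 9];  common shape = (3, 2, 2, 2)

Row-insert the values π_1, π_2, … into P one at a time, bumping the leftmost entry strictly greater than the inserted value down to the next row. The recording tableau Q records, in position (i, j), the step at which that cell was added to P.
  Insert 8 (step 1): P = [8];  Q = [1]
  Insert 4 (step 2): P = [4] / [8];  Q = [1] / [2]
  Insert 9 (step 3): P = [4, 9] / [8];  Q = [1, 3] / [2]
  Insert 7 (step 4): P = [4, 7] / [8, 9];  Q = [1, 3] / [2, 4]
  Insert 3 (step 5): P = [3, 7] / [4, 9] / [8];  Q = [1, 3] / [2, 4] / [5]
  Insert 1 (step 6): P = [1, 7] / [3, 9] / [4] / [8];  Q = [1, 3] / [2, 4] / [5] / [6]
  Insert 5 (step 7): P = [1, 5] / [3, 7] / [4, 9] / [8];  Q = [1, 3] / [2, 4] / [5, 7] / [6]
  Insert 6 (step 8): P = [1, 5, 6] / [3, 7] / [4, 9] / [8];  Q = [1, 3, 8] / [2, 4] / [5, 7] / [6]
  Insert 2 (step 9): P = [1, 2, 6] / [3, 5] / [4, 7] / [8, 9];  Q = [1, 3, 8] / [2, 4] / [5, 7] / [6, 9]
Final shape: (3, 2, 2, 2).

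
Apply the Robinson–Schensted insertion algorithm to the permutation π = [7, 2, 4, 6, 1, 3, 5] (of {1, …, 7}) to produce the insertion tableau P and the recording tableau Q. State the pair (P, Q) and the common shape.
P = [1, 3, 5] / [2, 4, 6] / [7];  Q = [1, 3, 4] / [2, 6, 7] / [5];  common shape = (3, 3, 1)

Row-insert the values π_1, π_2, … into P one at a time, bumping the leftmost entry strictly greater than the inserted value down to the next row. The recording tableau Q records, in position (i, j), the step at which that cell was added to P.
  Insert 7 (step 1): P = [7];  Q = [1]
  Insert 2 (step 2): P = [2] / [7];  Q = [1] / [2]
  Insert 4 (step 3): P = [2, 4] / [7];  Q = [1, 3] / [2]
  Insert 6 (step 4): P = [2, 4, 6] / [7];  Q = [1, 3, 4] / [2]
  Insert 1 (step 5): P = [1, 4, 6] / [2] / [7];  Q = [1, 3, 4] / [2] / [5]
  Insert 3 (step 6): P = [1, 3, 6] / [2, 4] / [7];  Q = [1, 3, 4] / [2, 6] / [5]
  Insert 5 (step 7): P = [1, 3, 5] / [2, 4, 6] / [7];  Q = [1, 3, 4] / [2, 6, 7] / [5]
Final shape: (3, 3, 1).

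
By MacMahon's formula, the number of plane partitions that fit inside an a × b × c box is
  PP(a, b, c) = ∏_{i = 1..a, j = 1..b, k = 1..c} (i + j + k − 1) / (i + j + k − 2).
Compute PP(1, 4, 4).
PP(1, 4, 4) = 70

Evaluate the triple product over i = 1..1, j = 1..4, k = 1..4. The factors are (2/1) · (3/2) · (4/3) · (5/4) · (3/2) · (4/3) · (5/4) · (6/5) · … (16 factors total). The numerators and denominators telescope so the product is an integer; carrying out the multiplication exactly gives PP(1, 4, 4) = 70.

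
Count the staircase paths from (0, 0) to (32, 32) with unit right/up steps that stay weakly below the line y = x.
C_32 = 55534064877048198

These NE paths below the diagonal are counted by the Catalan number C_n = (1/(n + 1)) · C(2n, n). For n = 32: C_32 = (1/33) · C(64, 32) = 1832624140942590534/33 = 55534064877048198.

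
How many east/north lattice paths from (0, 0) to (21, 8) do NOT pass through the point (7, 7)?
Number of paths = 4240665

Total paths from (0, 0) to (21, 8): C(29, 21) = 4292145. Paths through (7, 7): (paths (0, 0) → (7, 7)) × (paths (7, 7) → (21, 8)) = C(14, 7) · C(15, 14) = 3432 · 15 = 51480. Avoidance count = 4292145 − 51480 = 4240665.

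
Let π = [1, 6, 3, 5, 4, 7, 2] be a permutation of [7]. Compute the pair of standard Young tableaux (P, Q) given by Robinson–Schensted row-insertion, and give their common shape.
P = [1, 2, 4, 7] / [3] / [5] / [6];  Q = [1, 2, 4, 6] / [3] / [5] / [7];  common shape = (4, 1, 1, 1)

Row-insert the values π_1, π_2, … into P one at a time, bumping the leftmost entry strictly greater than the inserted value down to the next row. The recording tableau Q records, in position (i, j), the step at which that cell was added to P.
  Insert 1 (step 1): P = [1];  Q = [1]
  Insert 6 (step 2): P = [1, 6];  Q = [1, 2]
  Insert 3 (step 3): P = [1, 3] / [6];  Q = [1, 2] / [3]
  Insert 5 (step 4): P = [1, 3, 5] / [6];  Q = [1, 2, 4] / [3]
  Insert 4 (step 5): P = [1, 3, 4] / [5] / [6];  Q = [1, 2, 4] / [3] / [5]
  Insert 7 (step 6): P = [1, 3, 4, 7] / [5] / [6];  Q = [1, 2, 4, 6] / [3] / [5]
  Insert 2 (step 7): P = [1, 2, 4, 7] / [3] / [5] / [6];  Q = [1, 2, 4, 6] / [3] / [5] / [7]
Final shape: (4, 1, 1, 1).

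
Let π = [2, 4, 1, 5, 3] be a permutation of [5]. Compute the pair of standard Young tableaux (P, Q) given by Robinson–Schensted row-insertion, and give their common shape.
P = [1, 3, 5] / [2, 4];  Q = [1, 2, 4] / [3, 5];  common shape = (3, 2)

Row-insert the values π_1, π_2, … into P one at a time, bumping the leftmost entry strictly greater than the inserted value down to the next row. The recording tableau Q records, in position (i, j), the step at which that cell was added to P.
  Insert 2 (step 1): P = [2];  Q = [1]
  Insert 4 (step 2): P = [2, 4];  Q = [1, 2]
  Insert 1 (step 3): P = [1, 4] / [2];  Q = [1, 2] / [3]
  Insert 5 (step 4): P = [1, 4, 5] / [2];  Q = [1, 2, 4] / [3]
  Insert 3 (step 5): P = [1, 3, 5] / [2, 4];  Q = [1, 2, 4] / [3, 5]
Final shape: (3, 2).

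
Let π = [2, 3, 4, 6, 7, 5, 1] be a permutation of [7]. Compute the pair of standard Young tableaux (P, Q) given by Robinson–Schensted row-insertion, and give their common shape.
P = [1, 3, 4, 5, 7] / [2] / [6];  Q = [1, 2, 3, 4, 5] / [6] / [7];  common shape = (5, 1, 1)

Row-insert the values π_1, π_2, … into P one at a time, bumping the leftmost entry strictly greater than the inserted value down to the next row. The recording tableau Q records, in position (i, j), the step at which that cell was added to P.
  Insert 2 (step 1): P = [2];  Q = [1]
  Insert 3 (step 2): P = [2, 3];  Q = [1, 2]
  Insert 4 (step 3): P = [2, 3, 4];  Q = [1, 2, 3]
  Insert 6 (step 4): P = [2, 3, 4, 6];  Q = [1, 2, 3, 4]
  Insert 7 (step 5): P = [2, 3, 4, 6, 7];  Q = [1, 2, 3, 4, 5]
  Insert 5 (step 6): P = [2, 3, 4, 5, 7] / [6];  Q = [1, 2, 3, 4, 5] / [6]
  Insert 1 (step 7): P = [1, 3, 4, 5, 7] / [2] / [6];  Q = [1, 2, 3, 4, 5] / [6] / [7]
Final shape: (5, 1, 1).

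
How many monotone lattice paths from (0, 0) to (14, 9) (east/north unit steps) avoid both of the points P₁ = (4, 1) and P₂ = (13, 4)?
Number of paths = 590720

Inclusion–exclusion. Total paths: C(23, 14) = 817190. Through P₁: C(5, 4)·C(18, 10) = 218790. Through P₂: C(17, 13)·C(6, 1) = 14280. Since P₁ is strictly southwest of P₂, a monotone path through both must visit P₁ then P₂; paths through both = C(5, 4)·C(12, 9)·C(6, 1) = 6600. Avoid both = 817190 − 218790 − 14280 + 6600 = 590720.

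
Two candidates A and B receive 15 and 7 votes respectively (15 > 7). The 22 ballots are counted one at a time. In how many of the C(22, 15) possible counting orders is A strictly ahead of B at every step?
Strict-lead orderings = 62016

Total orderings of the 22 votes with 15 for A: C(22, 15) = 170544. By the Bertrand ballot formula (Cycle Lemma / reflection principle), the number of orderings in which A is strictly ahead of B throughout is (p − q)/(p + q) · C(p + q, p) = (15 − 7)/(15 + 7) · 170544 = 62016.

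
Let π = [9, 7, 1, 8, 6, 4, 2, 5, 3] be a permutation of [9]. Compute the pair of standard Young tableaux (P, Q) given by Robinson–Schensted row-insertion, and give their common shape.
P = [1, 2, 3] / [4, 5] / [6, 8] / [7] / [9];  Q = [1, 4, 8] / [2, 5] / [3, 9] / [6] / [7];  common shape = (3, 2, 2, 1, 1)

Row-insert the values π_1, π_2, … into P one at a time, bumping the leftmost entry strictly greater than the inserted value down to the next row. The recording tableau Q records, in position (i, j), the step at which that cell was added to P.
  Insert 9 (step 1): P = [9];  Q = [1]
  Insert 7 (step 2): P = [7] / [9];  Q = [1] / [2]
  Insert 1 (step 3): P = [1] / [7] / [9];  Q = [1] / [2] / [3]
  Insert 8 (step 4): P = [1, 8] / [7] / [9];  Q = [1, 4] / [2] / [3]
  Insert 6 (step 5): P = [1, 6] / [7, 8] / [9];  Q = [1, 4] / [2, 5] / [3]
  Insert 4 (step 6): P = [1, 4] / [6, 8] / [7] / [9];  Q = [1, 4] / [2, 5] / [3] / [6]
  Insert 2 (step 7): P = [1, 2] / [4, 8] / [6] / [7] / [9];  Q = [1, 4] / [2, 5] / [3] / [6] / [7]
  Insert 5 (step 8): P = [1, 2, 5] / [4, 8] / [6] / [7] / [9];  Q = [1, 4, 8] / [2, 5] / [3] / [6] / [7]
  Insert 3 (step 9): P = [1, 2, 3] / [4, 5] / [6, 8] / [7] / [9];  Q = [1, 4, 8] / [2, 5] / [3, 9] / [6] / [7]
Final shape: (3, 2, 2, 1, 1).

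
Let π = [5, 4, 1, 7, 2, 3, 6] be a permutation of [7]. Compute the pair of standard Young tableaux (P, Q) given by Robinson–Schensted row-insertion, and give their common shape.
P = [1, 2, 3, 6] / [4, 7] / [5];  Q = [1, 4, 6, 7] / [2, 5] / [3];  common shape = (4, 2, 1)

Row-insert the values π_1, π_2, … into P one at a time, bumping the leftmost entry strictly greater than the inserted value down to the next row. The recording tableau Q records, in position (i, j), the step at which that cell was added to P.
  Insert 5 (step 1): P = [5];  Q = [1]
  Insert 4 (step 2): P = [4] / [5];  Q = [1] / [2]
  Insert 1 (step 3): P = [1] / [4] / [5];  Q = [1] / [2] / [3]
  Insert 7 (step 4): P = [1, 7] / [4] / [5];  Q = [1, 4] / [2] / [3]
  Insert 2 (step 5): P = [1, 2] / [4, 7] / [5];  Q = [1, 4] / [2, 5] / [3]
  Insert 3 (step 6): P = [1, 2, 3] / [4, 7] / [5];  Q = [1, 4, 6] / [2, 5] / [3]
  Insert 6 (step 7): P = [1, 2, 3, 6] / [4, 7] / [5];  Q = [1, 4, 6, 7] / [2, 5] / [3]
Final shape: (4, 2, 1).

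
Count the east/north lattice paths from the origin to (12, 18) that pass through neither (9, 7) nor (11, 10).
Number of paths = 80184221

Inclusion–exclusion. Total paths: C(30, 12) = 86493225. Through P₁: C(16, 9)·C(14, 3) = 4164160. Through P₂: C(21, 11)·C(9, 1) = 3174444. Since P₁ is strictly southwest of P₂, a monotone path through both must visit P₁ then P₂; paths through both = C(16, 9)·C(5, 2)·C(9, 1) = 1029600. Avoid both = 86493225 − 4164160 − 3174444 + 1029600 = 80184221.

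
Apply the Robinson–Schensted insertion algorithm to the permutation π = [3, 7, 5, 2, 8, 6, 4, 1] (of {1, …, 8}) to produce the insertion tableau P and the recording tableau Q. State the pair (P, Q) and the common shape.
P = [1, 4, 6] / [2, 5] / [3, 8] / [7];  Q = [1, 2, 5] / [3, 6] / [4, 7] / [8];  common shape = (3, 2, 2, 1)

Row-insert the values π_1, π_2, … into P one at a time, bumping the leftmost entry strictly greater than the inserted value down to the next row. The recording tableau Q records, in position (i, j), the step at which that cell was added to P.
  Insert 3 (step 1): P = [3];  Q = [1]
  Insert 7 (step 2): P = [3, 7];  Q = [1, 2]
  Insert 5 (step 3): P = [3, 5] / [7];  Q = [1, 2] / [3]
  Insert 2 (step 4): P = [2, 5] / [3] / [7];  Q = [1, 2] / [3] / [4]
  Insert 8 (step 5): P = [2, 5, 8] / [3] / [7];  Q = [1, 2, 5] / [3] / [4]
  Insert 6 (step 6): P = [2, 5, 6] / [3, 8] / [7];  Q = [1, 2, 5] / [3, 6] / [4]
  Insert 4 (step 7): P = [2, 4, 6] / [3, 5] / [7, 8];  Q = [1, 2, 5] / [3, 6] / [4, 7]
  Insert 1 (step 8): P = [1, 4, 6] / [2, 5] / [3, 8] / [7];  Q = [1, 2, 5] / [3, 6] / [4, 7] / [8]
Final shape: (3, 2, 2, 1).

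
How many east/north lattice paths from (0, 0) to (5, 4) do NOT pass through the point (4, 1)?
Number of paths = 106

Total paths from (0, 0) to (5, 4): C(9, 5) = 126. Paths through (4, 1): (paths (0, 0) → (4, 1)) × (paths (4, 1) → (5, 4)) = C(5, 4) · C(4, 1) = 5 · 4 = 20. Avoidance count = 126 − 20 = 106.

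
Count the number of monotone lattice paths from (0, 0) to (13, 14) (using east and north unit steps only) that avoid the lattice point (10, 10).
Number of paths = 13591840

Total paths from (0, 0) to (13, 14): C(27, 13) = 20058300. Paths through (10, 10): (paths (0, 0) → (10, 10)) × (paths (10, 10) → (13, 14)) = C(20, 10) · C(7, 3) = 184756 · 35 = 6466460. Avoidance count = 20058300 − 6466460 = 13591840.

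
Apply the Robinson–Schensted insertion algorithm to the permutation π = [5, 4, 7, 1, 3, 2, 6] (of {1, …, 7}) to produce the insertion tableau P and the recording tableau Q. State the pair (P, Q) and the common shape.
P = [1, 2, 6] / [3, 7] / [4] / [5];  Q = [1, 3, 7] / [2, 5] / [4] / [6];  common shape = (3, 2, 1, 1)

Row-insert the values π_1, π_2, … into P one at a time, bumping the leftmost entry strictly greater than the inserted value down to the next row. The recording tableau Q records, in position (i, j), the step at which that cell was added to P.
  Insert 5 (step 1): P = [5];  Q = [1]
  Insert 4 (step 2): P = [4] / [5];  Q = [1] / [2]
  Insert 7 (step 3): P = [4, 7] / [5];  Q = [1, 3] / [2]
  Insert 1 (step 4): P = [1, 7] / [4] / [5];  Q = [1, 3] / [2] / [4]
  Insert 3 (step 5): P = [1, 3] / [4, 7] / [5];  Q = [1, 3] / [2, 5] / [4]
  Insert 2 (step 6): P = [1, 2] / [3, 7] / [4] / [5];  Q = [1, 3] / [2, 5] / [4] / [6]
  Insert 6 (step 7): P = [1, 2, 6] / [3, 7] / [4] / [5];  Q = [1, 3, 7] / [2, 5] / [4] / [6]
Final shape: (3, 2, 1, 1).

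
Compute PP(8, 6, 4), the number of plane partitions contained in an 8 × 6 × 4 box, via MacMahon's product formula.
PP(8, 6, 4) = 90474964580

Evaluate the triple product over i = 1..8, j = 1..6, k = 1..4. The factors are (2/1) · (3/2) · (4/3) · (5/4) · (3/2) · (4/3) · (5/4) · (6/5) · … (192 factors total). The numerators and denominators telescope so the product is an integer; carrying out the multiplication exactly gives PP(8, 6, 4) = 90474964580.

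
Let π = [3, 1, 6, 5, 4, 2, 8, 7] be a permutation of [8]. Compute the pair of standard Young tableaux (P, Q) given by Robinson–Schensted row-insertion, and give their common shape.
P = [1, 2, 7] / [3, 4, 8] / [5] / [6];  Q = [1, 3, 7] / [2, 4, 8] / [5] / [6];  common shape = (3, 3, 1, 1)

Row-insert the values π_1, π_2, … into P one at a time, bumping the leftmost entry strictly greater than the inserted value down to the next row. The recording tableau Q records, in position (i, j), the step at which that cell was added to P.
  Insert 3 (step 1): P = [3];  Q = [1]
  Insert 1 (step 2): P = [1] / [3];  Q = [1] / [2]
  Insert 6 (step 3): P = [1, 6] / [3];  Q = [1, 3] / [2]
  Insert 5 (step 4): P = [1, 5] / [3, 6];  Q = [1, 3] / [2, 4]
  Insert 4 (step 5): P = [1, 4] / [3, 5] / [6];  Q = [1, 3] / [2, 4] / [5]
  Insert 2 (step 6): P = [1, 2] / [3, 4] / [5] / [6];  Q = [1, 3] / [2, 4] / [5] / [6]
  Insert 8 (step 7): P = [1, 2, 8] / [3, 4] / [5] / [6];  Q = [1, 3, 7] / [2, 4] / [5] / [6]
  Insert 7 (step 8): P = [1, 2, 7] / [3, 4, 8] / [5] / [6];  Q = [1, 3, 7] / [2, 4, 8] / [5] / [6]
Final shape: (3, 3, 1, 1).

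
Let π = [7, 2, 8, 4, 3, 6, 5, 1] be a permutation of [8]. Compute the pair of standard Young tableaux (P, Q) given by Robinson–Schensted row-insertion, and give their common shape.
P = [1, 3, 5] / [2, 6] / [4, 8] / [7];  Q = [1, 3, 6] / [2, 4] / [5, 7] / [8];  common shape = (3, 2, 2, 1)

Row-insert the values π_1, π_2, … into P one at a time, bumping the leftmost entry strictly greater than the inserted value down to the next row. The recording tableau Q records, in position (i, j), the step at which that cell was added to P.
  Insert 7 (step 1): P = [7];  Q = [1]
  Insert 2 (step 2): P = [2] / [7];  Q = [1] / [2]
  Insert 8 (step 3): P = [2, 8] / [7];  Q = [1, 3] / [2]
  Insert 4 (step 4): P = [2, 4] / [7, 8];  Q = [1, 3] / [2, 4]
  Insert 3 (step 5): P = [2, 3] / [4, 8] / [7];  Q = [1, 3] / [2, 4] / [5]
  Insert 6 (step 6): P = [2, 3, 6] / [4, 8] / [7];  Q = [1, 3, 6] / [2, 4] / [5]
  Insert 5 (step 7): P = [2, 3, 5] / [4, 6] / [7, 8];  Q = [1, 3, 6] / [2, 4] / [5, 7]
  Insert 1 (step 8): P = [1, 3, 5] / [2, 6] / [4, 8] / [7];  Q = [1, 3, 6] / [2, 4] / [5, 7] / [8]
Final shape: (3, 2, 2, 1).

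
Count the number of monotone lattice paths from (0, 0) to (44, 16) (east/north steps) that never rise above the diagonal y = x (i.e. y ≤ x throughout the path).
Number of paths = 96414286661805

By the reflection principle (André's argument), the number of monotone paths to (44, 16) with n ≤ m that never go above y = x is C(60, 44) − C(60, 45) = 149608375854525 − 53194089192720 = 96414286661805.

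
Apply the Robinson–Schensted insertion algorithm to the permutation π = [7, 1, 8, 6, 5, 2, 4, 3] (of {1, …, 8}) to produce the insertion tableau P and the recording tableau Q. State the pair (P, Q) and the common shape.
P = [1, 2, 3] / [4, 8] / [5] / [6] / [7];  Q = [1, 3, 7] / [2, 4] / [5] / [6] / [8];  common shape = (3, 2, 1, 1, 1)

Row-insert the values π_1, π_2, … into P one at a time, bumping the leftmost entry strictly greater than the inserted value down to the next row. The recording tableau Q records, in position (i, j), the step at which that cell was added to P.
  Insert 7 (step 1): P = [7];  Q = [1]
  Insert 1 (step 2): P = [1] / [7];  Q = [1] / [2]
  Insert 8 (step 3): P = [1, 8] / [7];  Q = [1, 3] / [2]
  Insert 6 (step 4): P = [1, 6] / [7, 8];  Q = [1, 3] / [2, 4]
  Insert 5 (step 5): P = [1, 5] / [6, 8] / [7];  Q = [1, 3] / [2, 4] / [5]
  Insert 2 (step 6): P = [1, 2] / [5, 8] / [6] / [7];  Q = [1, 3] / [2, 4] / [5] / [6]
  Insert 4 (step 7): P = [1, 2, 4] / [5, 8] / [6] / [7];  Q = [1, 3, 7] / [2, 4] / [5] / [6]
  Insert 3 (step 8): P = [1, 2, 3] / [4, 8] / [5] / [6] / [7];  Q = [1, 3, 7] / [2, 4] / [5] / [6] / [8]
Final shape: (3, 2, 1, 1, 1).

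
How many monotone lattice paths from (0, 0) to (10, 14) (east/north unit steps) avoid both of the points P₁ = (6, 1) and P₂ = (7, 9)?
Number of paths = 1307484

Inclusion–exclusion. Total paths: C(24, 10) = 1961256. Through P₁: C(7, 6)·C(17, 4) = 16660. Through P₂: C(16, 7)·C(8, 3) = 640640. Since P₁ is strictly southwest of P₂, a monotone path through both must visit P₁ then P₂; paths through both = C(7, 6)·C(9, 1)·C(8, 3) = 3528. Avoid both = 1961256 − 16660 − 640640 + 3528 = 1307484.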